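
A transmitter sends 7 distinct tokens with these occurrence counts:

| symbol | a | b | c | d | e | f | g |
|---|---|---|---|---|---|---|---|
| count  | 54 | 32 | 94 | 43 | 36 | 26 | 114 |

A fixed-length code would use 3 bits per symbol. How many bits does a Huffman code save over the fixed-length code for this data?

150

Fixed-length: 3 bits × 399 symbols = 1197 bits.
Huffman merges:
combine f(26), b(32) → 58
combine e(36), d(43) → 79
combine a(54), 58 → 112
combine 79, c(94) → 173
combine 112, g(114) → 226
combine 173, 226 → 399
Huffman total = 58 + 79 + 112 + 173 + 226 + 399 = 1047 bits.
Saving = 1197 − 1047 = 150 bits.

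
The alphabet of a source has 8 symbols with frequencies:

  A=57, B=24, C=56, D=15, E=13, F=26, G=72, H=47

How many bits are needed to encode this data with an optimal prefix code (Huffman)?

879

Greedily combine the two least-frequent nodes:
merge E(13) and D(15): 28
merge B(24) and F(26): 50
merge 28 and H(47): 75
merge 50 and C(56): 106
merge A(57) and G(72): 129
merge 75 and 106: 181
merge 129 and 181: 310
The encoded length is the sum of every internal node's weight: 28 + 50 + 75 + 106 + 129 + 181 + 310 = 879 bits.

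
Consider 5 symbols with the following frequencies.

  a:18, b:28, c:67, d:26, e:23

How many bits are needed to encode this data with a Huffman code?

352

Greedily combine the two least-frequent nodes:
merge a(18) and e(23): 41
merge d(26) and b(28): 54
merge 41 and 54: 95
merge c(67) and 95: 162
The encoded length is the sum of every internal node's weight: 41 + 54 + 95 + 162 = 352 bits.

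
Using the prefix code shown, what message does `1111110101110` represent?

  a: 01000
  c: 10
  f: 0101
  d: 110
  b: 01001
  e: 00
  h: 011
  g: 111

Read left to right; each codeword is recognised as soon as it completes (prefix code):
  111→g | 111→g | 0101→f | 110→d
Decoded message: ggfd

ggfd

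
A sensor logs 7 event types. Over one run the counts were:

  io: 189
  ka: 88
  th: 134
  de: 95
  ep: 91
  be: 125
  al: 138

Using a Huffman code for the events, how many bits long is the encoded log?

2391

Greedily combine the two least-frequent nodes:
combine ka(88), ep(91) → 179
combine de(95), be(125) → 220
combine th(134), al(138) → 272
combine 179, io(189) → 368
combine 220, 272 → 492
combine 368, 492 → 860
Each symbol's bit-cost is frequency × depth; summing gives 2391 bits (equivalently 179 + 220 + 272 + 368 + 492 + 860).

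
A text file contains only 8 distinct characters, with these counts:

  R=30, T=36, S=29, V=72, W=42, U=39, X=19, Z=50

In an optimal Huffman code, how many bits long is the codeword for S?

4

Repeatedly merge the two smallest:
merge X(19) and S(29): 48
merge R(30) and T(36): 66
merge U(39) and W(42): 81
merge 48 and Z(50): 98
merge 66 and V(72): 138
merge 81 and 98: 179
merge 138 and 179: 317
S's leaf is at depth 4, giving a 4-bit codeword.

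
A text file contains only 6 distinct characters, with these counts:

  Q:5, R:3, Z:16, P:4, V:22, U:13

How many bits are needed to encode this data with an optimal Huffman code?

145

Greedily combine the two least-frequent nodes:
merge R(3) and P(4): 7
merge Q(5) and 7: 12
merge 12 and U(13): 25
merge Z(16) and V(22): 38
merge 25 and 38: 63
Total encoded bits = sum of merged weights = 7 + 12 + 25 + 38 + 63 = 145.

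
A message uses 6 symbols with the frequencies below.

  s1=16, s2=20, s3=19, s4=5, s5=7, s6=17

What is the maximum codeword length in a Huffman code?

Merge the two lowest-weight nodes at each step:
merge s4(5) and s5(7): 12
merge 12 and s1(16): 28
merge s6(17) and s3(19): 36
merge s2(20) and 28: 48
merge 36 and 48: 84
The rarest symbols sit at the bottom; the longest codeword is 4 bits.

4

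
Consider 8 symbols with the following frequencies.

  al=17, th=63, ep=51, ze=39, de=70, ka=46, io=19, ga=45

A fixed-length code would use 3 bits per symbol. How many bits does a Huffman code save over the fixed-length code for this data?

Fixed-length: 3 bits × 350 symbols = 1050 bits.
Huffman merges:
merge al(17) and io(19): 36
merge 36 and ze(39): 75
merge ga(45) and ka(46): 91
merge ep(51) and th(63): 114
merge de(70) and 75: 145
merge 91 and 114: 205
merge 145 and 205: 350
Huffman total = 36 + 75 + 91 + 114 + 145 + 205 + 350 = 1016 bits.
Saving = 1050 − 1016 = 34 bits.

34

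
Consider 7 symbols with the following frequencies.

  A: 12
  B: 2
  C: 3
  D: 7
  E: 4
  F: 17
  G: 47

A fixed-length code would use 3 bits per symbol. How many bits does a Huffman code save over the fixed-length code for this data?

Fixed-length: 3 bits × 92 symbols = 276 bits.
Huffman merges:
B(2) + C(3) → 5
E(4) + 5 → 9
D(7) + 9 → 16
A(12) + 16 → 28
F(17) + 28 → 45
45 + G(47) → 92
Huffman total = 5 + 9 + 16 + 28 + 45 + 92 = 195 bits.
Saving = 276 − 195 = 81 bits.

81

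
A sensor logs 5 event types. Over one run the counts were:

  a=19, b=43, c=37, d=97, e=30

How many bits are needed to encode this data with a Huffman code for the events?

Build the Huffman tree bottom-up:
merge a(19) and e(30): 49
merge c(37) and b(43): 80
merge 49 and 80: 129
merge d(97) and 129: 226
The encoded length is the sum of every internal node's weight: 49 + 80 + 129 + 226 = 484 bits.

484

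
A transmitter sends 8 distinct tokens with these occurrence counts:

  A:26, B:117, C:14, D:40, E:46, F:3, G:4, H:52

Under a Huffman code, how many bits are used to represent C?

Repeatedly merge the two smallest:
F(3) + G(4) → 7
7 + C(14) → 21
21 + A(26) → 47
D(40) + E(46) → 86
47 + H(52) → 99
86 + 99 → 185
B(117) + 185 → 302
C's leaf is at depth 5, giving a 5-bit codeword.

5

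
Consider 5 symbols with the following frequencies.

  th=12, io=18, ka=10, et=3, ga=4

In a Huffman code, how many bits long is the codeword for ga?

Build the tree from the bottom:
combine et(3), ga(4) → 7
combine 7, ka(10) → 17
combine th(12), 17 → 29
combine io(18), 29 → 47
ga's leaf is at depth 4, giving a 4-bit codeword.

4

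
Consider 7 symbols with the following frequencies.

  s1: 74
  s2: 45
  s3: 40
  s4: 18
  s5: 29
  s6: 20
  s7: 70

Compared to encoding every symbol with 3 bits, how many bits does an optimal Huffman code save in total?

106

Fixed-length: 3 bits × 296 symbols = 888 bits.
Huffman merges:
combine s4(18), s6(20) → 38
combine s5(29), 38 → 67
combine s3(40), s2(45) → 85
combine 67, s7(70) → 137
combine s1(74), 85 → 159
combine 137, 159 → 296
Huffman total = 38 + 67 + 85 + 137 + 159 + 296 = 782 bits.
Saving = 888 − 782 = 106 bits.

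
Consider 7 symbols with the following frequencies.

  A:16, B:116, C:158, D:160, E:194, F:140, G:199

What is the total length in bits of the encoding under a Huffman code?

2688

Build the Huffman tree bottom-up:
combine A(16), B(116) → 132
combine 132, F(140) → 272
combine C(158), D(160) → 318
combine E(194), G(199) → 393
combine 272, 318 → 590
combine 393, 590 → 983
Total encoded bits = sum of merged weights = 132 + 272 + 318 + 393 + 590 + 983 = 2688.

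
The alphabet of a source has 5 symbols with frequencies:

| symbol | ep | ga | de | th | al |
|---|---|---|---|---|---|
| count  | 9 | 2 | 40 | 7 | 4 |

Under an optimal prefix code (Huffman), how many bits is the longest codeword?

4

Merge the two lowest-weight nodes at each step:
combine ga(2), al(4) → 6
combine 6, th(7) → 13
combine ep(9), 13 → 22
combine 22, de(40) → 62
The first pair merged (ga, al) ends up deepest, at depth 4.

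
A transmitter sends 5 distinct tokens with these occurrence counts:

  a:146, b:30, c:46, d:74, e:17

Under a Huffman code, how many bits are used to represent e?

Build the tree from the bottom:
merge e(17) and b(30): 47
merge c(46) and 47: 93
merge d(74) and 93: 167
merge a(146) and 167: 313
The subtree containing e is merged 4 times, so code length = 4.

4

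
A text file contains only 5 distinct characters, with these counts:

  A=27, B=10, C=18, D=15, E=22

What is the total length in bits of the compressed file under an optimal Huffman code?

209

Build the Huffman tree bottom-up:
combine B(10), D(15) → 25
combine C(18), E(22) → 40
combine 25, A(27) → 52
combine 40, 52 → 92
The encoded length is the sum of every internal node's weight: 25 + 40 + 52 + 92 = 209 bits.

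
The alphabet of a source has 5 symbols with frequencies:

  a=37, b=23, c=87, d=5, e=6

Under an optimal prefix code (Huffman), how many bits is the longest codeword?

Merge the two lowest-weight nodes at each step:
d(5) + e(6) → 11
11 + b(23) → 34
34 + a(37) → 71
71 + c(87) → 158
Maximum depth reached is 4.

4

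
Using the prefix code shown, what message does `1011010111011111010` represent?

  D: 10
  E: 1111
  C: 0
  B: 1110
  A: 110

Read left to right; each codeword is recognised as soon as it completes (prefix code):
  10→D | 110→A | 10→D | 1110→B | 1111→E | 10→D | 10→D
Decoded message: DADBEDD

DADBEDD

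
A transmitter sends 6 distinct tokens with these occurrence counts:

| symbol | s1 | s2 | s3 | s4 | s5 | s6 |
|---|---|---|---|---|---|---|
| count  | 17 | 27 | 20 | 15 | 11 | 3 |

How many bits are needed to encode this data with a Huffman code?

Build the Huffman tree bottom-up:
s6(3) + s5(11) → 14
14 + s4(15) → 29
s1(17) + s3(20) → 37
s2(27) + 29 → 56
37 + 56 → 93
Total encoded bits = sum of merged weights = 14 + 29 + 37 + 56 + 93 = 229.

229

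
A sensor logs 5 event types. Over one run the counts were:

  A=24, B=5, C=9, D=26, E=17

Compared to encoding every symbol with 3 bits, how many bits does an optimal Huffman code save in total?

67

Fixed-length: 3 bits × 81 symbols = 243 bits.
Huffman merges:
merge B(5) and C(9): 14
merge 14 and E(17): 31
merge A(24) and D(26): 50
merge 31 and 50: 81
Huffman total = 14 + 31 + 50 + 81 = 176 bits.
Saving = 243 − 176 = 67 bits.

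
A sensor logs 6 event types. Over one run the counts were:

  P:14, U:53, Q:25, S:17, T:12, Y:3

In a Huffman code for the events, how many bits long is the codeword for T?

Build the tree from the bottom:
merge Y(3) and T(12): 15
merge P(14) and 15: 29
merge S(17) and Q(25): 42
merge 29 and 42: 71
merge U(53) and 71: 124
T sits 4 levels below the root, so its codeword is 4 bits.

4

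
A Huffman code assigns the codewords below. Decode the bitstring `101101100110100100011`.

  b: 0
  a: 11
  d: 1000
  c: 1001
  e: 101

Read left to right; each codeword is recognised as soon as it completes (prefix code):
  101→e | 101→e | 1001→c | 101→e | 0→b | 0→b | 1000→d | 11→a
Decoded message: eecebbda

eecebbda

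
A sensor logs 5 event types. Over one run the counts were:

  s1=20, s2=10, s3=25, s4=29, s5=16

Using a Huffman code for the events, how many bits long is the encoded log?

226

Merge the two smallest weights repeatedly:
s2(10) + s5(16) → 26
s1(20) + s3(25) → 45
26 + s4(29) → 55
45 + 55 → 100
The encoded length is the sum of every internal node's weight: 26 + 45 + 55 + 100 = 226 bits.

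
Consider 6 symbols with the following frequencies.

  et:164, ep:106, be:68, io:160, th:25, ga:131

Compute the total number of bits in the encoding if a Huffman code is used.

Merge the two smallest weights repeatedly:
th(25) + be(68) → 93
93 + ep(106) → 199
ga(131) + io(160) → 291
et(164) + 199 → 363
291 + 363 → 654
The encoded length is the sum of every internal node's weight: 93 + 199 + 291 + 363 + 654 = 1600 bits.

1600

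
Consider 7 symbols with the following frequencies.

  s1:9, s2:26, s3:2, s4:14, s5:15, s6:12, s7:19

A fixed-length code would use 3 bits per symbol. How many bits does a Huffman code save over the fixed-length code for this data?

34

Fixed-length: 3 bits × 97 symbols = 291 bits.
Huffman merges:
s3(2) + s1(9) → 11
11 + s6(12) → 23
s4(14) + s5(15) → 29
s7(19) + 23 → 42
s2(26) + 29 → 55
42 + 55 → 97
Huffman total = 11 + 23 + 29 + 42 + 55 + 97 = 257 bits.
Saving = 291 − 257 = 34 bits.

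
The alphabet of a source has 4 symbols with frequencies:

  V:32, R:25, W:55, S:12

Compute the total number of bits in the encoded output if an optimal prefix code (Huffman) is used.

Build the Huffman tree bottom-up:
combine S(12), R(25) → 37
combine V(32), 37 → 69
combine W(55), 69 → 124
Each symbol's bit-cost is frequency × depth; summing gives 230 bits (equivalently 37 + 69 + 124).

230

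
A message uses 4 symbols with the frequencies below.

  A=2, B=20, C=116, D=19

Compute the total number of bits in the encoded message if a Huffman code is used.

219

Build the Huffman tree bottom-up:
merge A(2) and D(19): 21
merge B(20) and 21: 41
merge 41 and C(116): 157
Total encoded bits = sum of merged weights = 21 + 41 + 157 = 219.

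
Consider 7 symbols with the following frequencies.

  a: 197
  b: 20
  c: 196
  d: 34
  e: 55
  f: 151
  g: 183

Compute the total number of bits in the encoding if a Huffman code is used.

Greedily combine the two least-frequent nodes:
combine b(20), d(34) → 54
combine 54, e(55) → 109
combine 109, f(151) → 260
combine g(183), c(196) → 379
combine a(197), 260 → 457
combine 379, 457 → 836
Total encoded bits = sum of merged weights = 54 + 109 + 260 + 379 + 457 + 836 = 2095.

2095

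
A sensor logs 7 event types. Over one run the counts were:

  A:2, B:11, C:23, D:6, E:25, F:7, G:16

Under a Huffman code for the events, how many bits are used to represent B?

3

Build the tree from the bottom:
A(2) + D(6) → 8
F(7) + 8 → 15
B(11) + 15 → 26
G(16) + C(23) → 39
E(25) + 26 → 51
39 + 51 → 90
B's leaf is at depth 3, giving a 3-bit codeword.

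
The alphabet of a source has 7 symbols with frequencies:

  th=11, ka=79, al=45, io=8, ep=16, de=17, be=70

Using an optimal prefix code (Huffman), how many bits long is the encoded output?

Greedily combine the two least-frequent nodes:
io(8) + th(11) → 19
ep(16) + de(17) → 33
19 + 33 → 52
al(45) + 52 → 97
be(70) + ka(79) → 149
97 + 149 → 246
The encoded length is the sum of every internal node's weight: 19 + 33 + 52 + 97 + 149 + 246 = 596 bits.

596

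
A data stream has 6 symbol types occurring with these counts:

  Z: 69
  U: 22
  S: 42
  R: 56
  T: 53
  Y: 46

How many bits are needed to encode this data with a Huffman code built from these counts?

Merge the two smallest weights repeatedly:
merge U(22) and S(42): 64
merge Y(46) and T(53): 99
merge R(56) and 64: 120
merge Z(69) and 99: 168
merge 120 and 168: 288
The encoded length is the sum of every internal node's weight: 64 + 99 + 120 + 168 + 288 = 739 bits.

739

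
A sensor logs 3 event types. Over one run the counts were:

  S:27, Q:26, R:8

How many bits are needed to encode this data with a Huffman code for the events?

Greedily combine the two least-frequent nodes:
combine R(8), Q(26) → 34
combine S(27), 34 → 61
The encoded length is the sum of every internal node's weight: 34 + 61 = 95 bits.

95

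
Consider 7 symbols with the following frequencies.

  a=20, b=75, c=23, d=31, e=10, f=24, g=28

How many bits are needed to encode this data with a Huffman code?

557

Greedily combine the two least-frequent nodes:
merge e(10) and a(20): 30
merge c(23) and f(24): 47
merge g(28) and 30: 58
merge d(31) and 47: 78
merge 58 and b(75): 133
merge 78 and 133: 211
The encoded length is the sum of every internal node's weight: 30 + 47 + 58 + 78 + 133 + 211 = 557 bits.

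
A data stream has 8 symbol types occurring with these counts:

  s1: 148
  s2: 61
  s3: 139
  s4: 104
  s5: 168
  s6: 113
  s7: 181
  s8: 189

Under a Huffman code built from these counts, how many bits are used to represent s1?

3

Repeatedly merge the two smallest:
s2(61) + s4(104) → 165
s6(113) + s3(139) → 252
s1(148) + 165 → 313
s5(168) + s7(181) → 349
s8(189) + 252 → 441
313 + 349 → 662
441 + 662 → 1103
s1's leaf is at depth 3, giving a 3-bit codeword.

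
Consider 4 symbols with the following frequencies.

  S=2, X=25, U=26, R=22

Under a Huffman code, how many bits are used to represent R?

3

Huffman merges, smallest pair first:
combine S(2), R(22) → 24
combine 24, X(25) → 49
combine U(26), 49 → 75
R sits 3 levels below the root, so its codeword is 3 bits.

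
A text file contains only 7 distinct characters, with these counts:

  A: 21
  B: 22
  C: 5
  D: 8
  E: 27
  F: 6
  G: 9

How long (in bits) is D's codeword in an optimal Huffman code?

4

Huffman merges, smallest pair first:
merge C(5) and F(6): 11
merge D(8) and G(9): 17
merge 11 and 17: 28
merge A(21) and B(22): 43
merge E(27) and 28: 55
merge 43 and 55: 98
The subtree containing D is merged 4 times, so code length = 4.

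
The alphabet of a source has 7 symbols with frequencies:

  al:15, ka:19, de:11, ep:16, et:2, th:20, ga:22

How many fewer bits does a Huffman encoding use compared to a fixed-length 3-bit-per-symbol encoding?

29

Fixed-length: 3 bits × 105 symbols = 315 bits.
Huffman merges:
combine et(2), de(11) → 13
combine 13, al(15) → 28
combine ep(16), ka(19) → 35
combine th(20), ga(22) → 42
combine 28, 35 → 63
combine 42, 63 → 105
Huffman total = 13 + 28 + 35 + 42 + 63 + 105 = 286 bits.
Saving = 315 − 286 = 29 bits.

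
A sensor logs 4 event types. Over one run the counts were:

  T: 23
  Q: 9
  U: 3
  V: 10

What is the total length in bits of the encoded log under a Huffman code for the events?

79

Greedily combine the two least-frequent nodes:
merge U(3) and Q(9): 12
merge V(10) and 12: 22
merge 22 and T(23): 45
Each symbol's bit-cost is frequency × depth; summing gives 79 bits (equivalently 12 + 22 + 45).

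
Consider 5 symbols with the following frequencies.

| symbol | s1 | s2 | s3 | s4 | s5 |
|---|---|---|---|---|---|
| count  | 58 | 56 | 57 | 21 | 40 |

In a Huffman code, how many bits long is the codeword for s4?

Huffman merges, smallest pair first:
s4(21) + s5(40) → 61
s2(56) + s3(57) → 113
s1(58) + 61 → 119
113 + 119 → 232
The subtree containing s4 is merged 3 times, so code length = 3.

3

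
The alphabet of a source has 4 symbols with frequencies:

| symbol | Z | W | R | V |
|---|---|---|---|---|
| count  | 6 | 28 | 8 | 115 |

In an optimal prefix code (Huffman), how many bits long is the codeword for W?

2

Huffman merges, smallest pair first:
merge Z(6) and R(8): 14
merge 14 and W(28): 42
merge 42 and V(115): 157
W sits 2 levels below the root, so its codeword is 2 bits.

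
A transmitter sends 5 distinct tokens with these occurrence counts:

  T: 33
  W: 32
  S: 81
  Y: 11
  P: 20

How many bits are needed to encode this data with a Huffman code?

367

Greedily combine the two least-frequent nodes:
Y(11) + P(20) → 31
31 + W(32) → 63
T(33) + 63 → 96
S(81) + 96 → 177
The encoded length is the sum of every internal node's weight: 31 + 63 + 96 + 177 = 367 bits.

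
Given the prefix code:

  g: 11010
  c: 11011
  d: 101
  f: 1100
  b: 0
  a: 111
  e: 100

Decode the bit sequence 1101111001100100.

cffe

Read left to right; each codeword is recognised as soon as it completes (prefix code):
  11011→c | 1100→f | 1100→f | 100→e
Decoded message: cffe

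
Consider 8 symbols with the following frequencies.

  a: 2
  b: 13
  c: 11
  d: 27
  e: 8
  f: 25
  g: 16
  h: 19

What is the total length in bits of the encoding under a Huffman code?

342

Build the Huffman tree bottom-up:
merge a(2) and e(8): 10
merge 10 and c(11): 21
merge b(13) and g(16): 29
merge h(19) and 21: 40
merge f(25) and d(27): 52
merge 29 and 40: 69
merge 52 and 69: 121
The encoded length is the sum of every internal node's weight: 10 + 21 + 29 + 40 + 52 + 69 + 121 = 342 bits.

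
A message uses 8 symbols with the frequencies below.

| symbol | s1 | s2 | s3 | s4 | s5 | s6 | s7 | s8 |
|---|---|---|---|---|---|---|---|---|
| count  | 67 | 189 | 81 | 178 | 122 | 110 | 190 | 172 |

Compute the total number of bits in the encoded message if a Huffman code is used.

Greedily combine the two least-frequent nodes:
s1(67) + s3(81) → 148
s6(110) + s5(122) → 232
148 + s8(172) → 320
s4(178) + s2(189) → 367
s7(190) + 232 → 422
320 + 367 → 687
422 + 687 → 1109
Each symbol's bit-cost is frequency × depth; summing gives 3285 bits (equivalently 148 + 232 + 320 + 367 + 422 + 687 + 1109).

3285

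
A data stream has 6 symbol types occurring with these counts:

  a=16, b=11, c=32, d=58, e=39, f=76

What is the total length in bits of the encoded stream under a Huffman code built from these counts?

Merge the two smallest weights repeatedly:
merge b(11) and a(16): 27
merge 27 and c(32): 59
merge e(39) and d(58): 97
merge 59 and f(76): 135
merge 97 and 135: 232
The encoded length is the sum of every internal node's weight: 27 + 59 + 97 + 135 + 232 = 550 bits.

550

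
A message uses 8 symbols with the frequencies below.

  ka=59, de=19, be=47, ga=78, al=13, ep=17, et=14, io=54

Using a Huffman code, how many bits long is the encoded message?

Greedily combine the two least-frequent nodes:
combine al(13), et(14) → 27
combine ep(17), de(19) → 36
combine 27, 36 → 63
combine be(47), io(54) → 101
combine ka(59), 63 → 122
combine ga(78), 101 → 179
combine 122, 179 → 301
Total encoded bits = sum of merged weights = 27 + 36 + 63 + 101 + 122 + 179 + 301 = 829.

829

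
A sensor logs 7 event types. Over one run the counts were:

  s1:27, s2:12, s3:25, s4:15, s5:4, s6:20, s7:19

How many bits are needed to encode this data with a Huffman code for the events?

330

Build the Huffman tree bottom-up:
merge s5(4) and s2(12): 16
merge s4(15) and 16: 31
merge s7(19) and s6(20): 39
merge s3(25) and s1(27): 52
merge 31 and 39: 70
merge 52 and 70: 122
Total encoded bits = sum of merged weights = 16 + 31 + 39 + 52 + 70 + 122 = 330.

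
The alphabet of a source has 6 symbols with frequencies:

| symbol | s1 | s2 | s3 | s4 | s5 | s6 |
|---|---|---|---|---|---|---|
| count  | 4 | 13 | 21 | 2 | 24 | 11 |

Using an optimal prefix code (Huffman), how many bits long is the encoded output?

173

Build the Huffman tree bottom-up:
merge s4(2) and s1(4): 6
merge 6 and s6(11): 17
merge s2(13) and 17: 30
merge s3(21) and s5(24): 45
merge 30 and 45: 75
The encoded length is the sum of every internal node's weight: 6 + 17 + 30 + 45 + 75 = 173 bits.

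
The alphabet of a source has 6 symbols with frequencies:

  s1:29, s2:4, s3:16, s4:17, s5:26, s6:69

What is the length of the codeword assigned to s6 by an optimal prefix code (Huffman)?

1

Repeatedly merge the two smallest:
s2(4) + s3(16) → 20
s4(17) + 20 → 37
s5(26) + s1(29) → 55
37 + 55 → 92
s6(69) + 92 → 161
s6 is a child of the root — depth 1, so its codeword is a single bit.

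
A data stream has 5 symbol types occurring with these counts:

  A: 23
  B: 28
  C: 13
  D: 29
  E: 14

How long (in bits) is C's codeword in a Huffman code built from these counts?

3

Build the tree from the bottom:
merge C(13) and E(14): 27
merge A(23) and 27: 50
merge B(28) and D(29): 57
merge 50 and 57: 107
C's leaf is at depth 3, giving a 3-bit codeword.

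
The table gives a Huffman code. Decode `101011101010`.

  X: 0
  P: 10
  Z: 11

Read left to right; each codeword is recognised as soon as it completes (prefix code):
  10→P | 10→P | 11→Z | 10→P | 10→P | 10→P
Decoded message: PPZPPP

PPZPPP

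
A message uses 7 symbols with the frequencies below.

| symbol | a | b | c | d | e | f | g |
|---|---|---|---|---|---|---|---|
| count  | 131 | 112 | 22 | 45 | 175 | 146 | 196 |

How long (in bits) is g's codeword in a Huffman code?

Huffman merges, smallest pair first:
c(22) + d(45) → 67
67 + b(112) → 179
a(131) + f(146) → 277
e(175) + 179 → 354
g(196) + 277 → 473
354 + 473 → 827
g sits 2 levels below the root, so its codeword is 2 bits.

2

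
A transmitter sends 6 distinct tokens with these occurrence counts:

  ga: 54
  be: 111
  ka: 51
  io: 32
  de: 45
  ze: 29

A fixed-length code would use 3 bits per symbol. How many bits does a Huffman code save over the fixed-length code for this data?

Fixed-length: 3 bits × 322 symbols = 966 bits.
Huffman merges:
combine ze(29), io(32) → 61
combine de(45), ka(51) → 96
combine ga(54), 61 → 115
combine 96, be(111) → 207
combine 115, 207 → 322
Huffman total = 61 + 96 + 115 + 207 + 322 = 801 bits.
Saving = 966 − 801 = 165 bits.

165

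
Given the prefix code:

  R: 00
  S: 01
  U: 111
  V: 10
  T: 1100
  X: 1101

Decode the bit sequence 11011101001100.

XXRT

Read left to right; each codeword is recognised as soon as it completes (prefix code):
  1101→X | 1101→X | 00→R | 1100→T
Decoded message: XXRT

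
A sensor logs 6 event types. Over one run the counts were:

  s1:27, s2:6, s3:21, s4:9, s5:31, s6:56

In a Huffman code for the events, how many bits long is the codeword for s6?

2

Build the tree from the bottom:
combine s2(6), s4(9) → 15
combine 15, s3(21) → 36
combine s1(27), s5(31) → 58
combine 36, s6(56) → 92
combine 58, 92 → 150
s6's leaf is at depth 2, giving a 2-bit codeword.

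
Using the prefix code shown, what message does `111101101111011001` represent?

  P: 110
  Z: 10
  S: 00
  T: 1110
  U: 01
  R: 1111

RUZRUZU

Read left to right; each codeword is recognised as soon as it completes (prefix code):
  1111→R | 01→U | 10→Z | 1111→R | 01→U | 10→Z | 01→U
Decoded message: RUZRUZU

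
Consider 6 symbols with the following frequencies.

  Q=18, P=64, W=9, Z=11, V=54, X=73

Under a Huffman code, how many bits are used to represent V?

Repeatedly merge the two smallest:
combine W(9), Z(11) → 20
combine Q(18), 20 → 38
combine 38, V(54) → 92
combine P(64), X(73) → 137
combine 92, 137 → 229
V's leaf is at depth 2, giving a 2-bit codeword.

2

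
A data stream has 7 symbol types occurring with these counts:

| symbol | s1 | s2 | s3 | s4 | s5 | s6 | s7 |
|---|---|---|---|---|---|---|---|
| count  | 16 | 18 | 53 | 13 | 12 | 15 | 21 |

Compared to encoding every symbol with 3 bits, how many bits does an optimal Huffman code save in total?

Fixed-length: 3 bits × 148 symbols = 444 bits.
Huffman merges:
merge s5(12) and s4(13): 25
merge s6(15) and s1(16): 31
merge s2(18) and s7(21): 39
merge 25 and 31: 56
merge 39 and s3(53): 92
merge 56 and 92: 148
Huffman total = 25 + 31 + 39 + 56 + 92 + 148 = 391 bits.
Saving = 444 − 391 = 53 bits.

53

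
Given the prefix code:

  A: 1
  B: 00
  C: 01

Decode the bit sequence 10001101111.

Read left to right; each codeword is recognised as soon as it completes (prefix code):
  1→A | 00→B | 01→C | 1→A | 01→C | 1→A | 1→A | 1→A
Decoded message: ABCACAAA

ABCACAAA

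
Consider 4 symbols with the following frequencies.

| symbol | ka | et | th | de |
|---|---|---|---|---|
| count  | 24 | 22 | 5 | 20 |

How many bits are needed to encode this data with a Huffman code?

142

Greedily combine the two least-frequent nodes:
th(5) + de(20) → 25
et(22) + ka(24) → 46
25 + 46 → 71
The encoded length is the sum of every internal node's weight: 25 + 46 + 71 = 142 bits.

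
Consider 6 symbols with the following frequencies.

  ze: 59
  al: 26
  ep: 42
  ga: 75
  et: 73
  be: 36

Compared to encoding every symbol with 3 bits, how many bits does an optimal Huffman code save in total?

148

Fixed-length: 3 bits × 311 symbols = 933 bits.
Huffman merges:
merge al(26) and be(36): 62
merge ep(42) and ze(59): 101
merge 62 and et(73): 135
merge ga(75) and 101: 176
merge 135 and 176: 311
Huffman total = 62 + 101 + 135 + 176 + 311 = 785 bits.
Saving = 933 − 785 = 148 bits.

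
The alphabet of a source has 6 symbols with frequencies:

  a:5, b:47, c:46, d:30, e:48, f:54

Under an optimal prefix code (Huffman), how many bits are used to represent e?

Build the tree from the bottom:
a(5) + d(30) → 35
35 + c(46) → 81
b(47) + e(48) → 95
f(54) + 81 → 135
95 + 135 → 230
The subtree containing e is merged 2 times, so code length = 2.

2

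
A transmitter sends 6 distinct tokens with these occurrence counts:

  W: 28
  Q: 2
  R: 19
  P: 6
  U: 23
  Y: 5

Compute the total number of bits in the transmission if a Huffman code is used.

186

Merge the two smallest weights repeatedly:
merge Q(2) and Y(5): 7
merge P(6) and 7: 13
merge 13 and R(19): 32
merge U(23) and W(28): 51
merge 32 and 51: 83
The encoded length is the sum of every internal node's weight: 7 + 13 + 32 + 51 + 83 = 186 bits.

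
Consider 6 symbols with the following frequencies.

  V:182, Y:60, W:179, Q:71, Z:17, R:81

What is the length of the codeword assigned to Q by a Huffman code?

3

Build the tree from the bottom:
combine Z(17), Y(60) → 77
combine Q(71), 77 → 148
combine R(81), 148 → 229
combine W(179), V(182) → 361
combine 229, 361 → 590
Q's leaf is at depth 3, giving a 3-bit codeword.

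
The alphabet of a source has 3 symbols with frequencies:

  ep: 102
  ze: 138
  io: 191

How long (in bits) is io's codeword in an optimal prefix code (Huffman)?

Huffman merges, smallest pair first:
merge ep(102) and ze(138): 240
merge io(191) and 240: 431
io is a child of the root — depth 1, so its codeword is a single bit.

1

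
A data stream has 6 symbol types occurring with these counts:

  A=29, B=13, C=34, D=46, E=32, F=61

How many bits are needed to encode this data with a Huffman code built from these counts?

Merge the two smallest weights repeatedly:
combine B(13), A(29) → 42
combine E(32), C(34) → 66
combine 42, D(46) → 88
combine F(61), 66 → 127
combine 88, 127 → 215
The encoded length is the sum of every internal node's weight: 42 + 66 + 88 + 127 + 215 = 538 bits.

538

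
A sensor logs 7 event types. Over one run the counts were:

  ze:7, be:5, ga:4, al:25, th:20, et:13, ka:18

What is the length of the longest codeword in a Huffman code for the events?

Merge the two lowest-weight nodes at each step:
merge ga(4) and be(5): 9
merge ze(7) and 9: 16
merge et(13) and 16: 29
merge ka(18) and th(20): 38
merge al(25) and 29: 54
merge 38 and 54: 92
The rarest symbols sit at the bottom; the longest codeword is 5 bits.

5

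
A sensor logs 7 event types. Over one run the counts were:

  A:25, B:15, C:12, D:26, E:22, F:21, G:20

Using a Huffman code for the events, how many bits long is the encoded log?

Build the Huffman tree bottom-up:
merge C(12) and B(15): 27
merge G(20) and F(21): 41
merge E(22) and A(25): 47
merge D(26) and 27: 53
merge 41 and 47: 88
merge 53 and 88: 141
Each symbol's bit-cost is frequency × depth; summing gives 397 bits (equivalently 27 + 41 + 47 + 53 + 88 + 141).

397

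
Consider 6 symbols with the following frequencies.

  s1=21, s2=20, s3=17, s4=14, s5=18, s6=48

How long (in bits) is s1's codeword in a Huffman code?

2

Repeatedly merge the two smallest:
s4(14) + s3(17) → 31
s5(18) + s2(20) → 38
s1(21) + 31 → 52
38 + s6(48) → 86
52 + 86 → 138
s1's leaf is at depth 2, giving a 2-bit codeword.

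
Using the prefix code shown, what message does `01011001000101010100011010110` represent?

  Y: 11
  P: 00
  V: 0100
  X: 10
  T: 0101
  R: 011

TXVTTPRTX

Read left to right; each codeword is recognised as soon as it completes (prefix code):
  0101→T | 10→X | 0100→V | 0101→T | 0101→T | 00→P | 011→R | 0101→T | 10→X
Decoded message: TXVTTPRTX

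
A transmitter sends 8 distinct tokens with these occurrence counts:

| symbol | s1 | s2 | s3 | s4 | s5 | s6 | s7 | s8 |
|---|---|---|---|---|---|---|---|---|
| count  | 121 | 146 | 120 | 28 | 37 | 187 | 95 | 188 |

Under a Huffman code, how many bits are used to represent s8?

Huffman merges, smallest pair first:
merge s4(28) and s5(37): 65
merge 65 and s7(95): 160
merge s3(120) and s1(121): 241
merge s2(146) and 160: 306
merge s6(187) and s8(188): 375
merge 241 and 306: 547
merge 375 and 547: 922
s8 sits 2 levels below the root, so its codeword is 2 bits.

2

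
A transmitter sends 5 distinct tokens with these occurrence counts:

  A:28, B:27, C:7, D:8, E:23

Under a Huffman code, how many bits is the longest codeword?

3

Merge the two lowest-weight nodes at each step:
C(7) + D(8) → 15
15 + E(23) → 38
B(27) + A(28) → 55
38 + 55 → 93
Maximum depth reached is 3.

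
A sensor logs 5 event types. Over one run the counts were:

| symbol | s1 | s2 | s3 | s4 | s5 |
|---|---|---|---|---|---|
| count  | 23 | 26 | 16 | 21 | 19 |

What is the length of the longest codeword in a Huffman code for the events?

Merge the two lowest-weight nodes at each step:
merge s3(16) and s5(19): 35
merge s4(21) and s1(23): 44
merge s2(26) and 35: 61
merge 44 and 61: 105
The first pair merged (s3, s5) ends up deepest, at depth 3.

3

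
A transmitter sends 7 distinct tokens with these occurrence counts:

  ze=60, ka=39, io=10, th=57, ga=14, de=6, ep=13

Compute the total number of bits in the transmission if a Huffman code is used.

484

Build the Huffman tree bottom-up:
combine de(6), io(10) → 16
combine ep(13), ga(14) → 27
combine 16, 27 → 43
combine ka(39), 43 → 82
combine th(57), ze(60) → 117
combine 82, 117 → 199
The encoded length is the sum of every internal node's weight: 16 + 27 + 43 + 82 + 117 + 199 = 484 bits.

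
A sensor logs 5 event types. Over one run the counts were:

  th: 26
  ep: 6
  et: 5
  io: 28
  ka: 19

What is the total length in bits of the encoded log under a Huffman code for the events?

179

Build the Huffman tree bottom-up:
et(5) + ep(6) → 11
11 + ka(19) → 30
th(26) + io(28) → 54
30 + 54 → 84
Total encoded bits = sum of merged weights = 11 + 30 + 54 + 84 = 179.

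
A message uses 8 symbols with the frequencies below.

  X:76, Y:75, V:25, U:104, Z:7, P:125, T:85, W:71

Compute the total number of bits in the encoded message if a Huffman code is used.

1610

Merge the two smallest weights repeatedly:
combine Z(7), V(25) → 32
combine 32, W(71) → 103
combine Y(75), X(76) → 151
combine T(85), 103 → 188
combine U(104), P(125) → 229
combine 151, 188 → 339
combine 229, 339 → 568
Total encoded bits = sum of merged weights = 32 + 103 + 151 + 188 + 229 + 339 + 568 = 1610.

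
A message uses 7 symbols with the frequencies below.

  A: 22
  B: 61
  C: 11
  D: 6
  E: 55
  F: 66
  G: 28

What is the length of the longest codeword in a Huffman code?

5

Merge the two lowest-weight nodes at each step:
D(6) + C(11) → 17
17 + A(22) → 39
G(28) + 39 → 67
E(55) + B(61) → 116
F(66) + 67 → 133
116 + 133 → 249
Maximum depth reached is 5.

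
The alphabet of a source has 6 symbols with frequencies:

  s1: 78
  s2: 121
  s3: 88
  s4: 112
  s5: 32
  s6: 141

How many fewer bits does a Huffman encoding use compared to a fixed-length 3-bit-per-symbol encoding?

264

Fixed-length: 3 bits × 572 symbols = 1716 bits.
Huffman merges:
merge s5(32) and s1(78): 110
merge s3(88) and 110: 198
merge s4(112) and s2(121): 233
merge s6(141) and 198: 339
merge 233 and 339: 572
Huffman total = 110 + 198 + 233 + 339 + 572 = 1452 bits.
Saving = 1716 − 1452 = 264 bits.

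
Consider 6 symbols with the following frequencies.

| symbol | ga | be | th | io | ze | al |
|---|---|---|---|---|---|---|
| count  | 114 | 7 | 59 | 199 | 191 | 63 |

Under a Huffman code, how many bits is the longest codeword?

Merge the two lowest-weight nodes at each step:
merge be(7) and th(59): 66
merge al(63) and 66: 129
merge ga(114) and 129: 243
merge ze(191) and io(199): 390
merge 243 and 390: 633
The first pair merged (be, th) ends up deepest, at depth 4.

4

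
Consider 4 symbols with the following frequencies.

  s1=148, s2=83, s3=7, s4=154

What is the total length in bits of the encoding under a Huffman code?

Merge the two smallest weights repeatedly:
merge s3(7) and s2(83): 90
merge 90 and s1(148): 238
merge s4(154) and 238: 392
Total encoded bits = sum of merged weights = 90 + 238 + 392 = 720.

720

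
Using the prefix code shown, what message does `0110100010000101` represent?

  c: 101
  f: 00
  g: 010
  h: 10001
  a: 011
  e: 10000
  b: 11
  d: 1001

Read left to right; each codeword is recognised as soon as it completes (prefix code):
  011→a | 010→g | 00→f | 10000→e | 101→c
Decoded message: agfec

agfec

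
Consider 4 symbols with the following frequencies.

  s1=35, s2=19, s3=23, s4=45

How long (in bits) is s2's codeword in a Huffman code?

Build the tree from the bottom:
combine s2(19), s3(23) → 42
combine s1(35), 42 → 77
combine s4(45), 77 → 122
The subtree containing s2 is merged 3 times, so code length = 3.

3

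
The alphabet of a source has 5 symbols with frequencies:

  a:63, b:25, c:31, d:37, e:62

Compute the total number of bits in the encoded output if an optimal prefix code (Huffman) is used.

492

Merge the two smallest weights repeatedly:
b(25) + c(31) → 56
d(37) + 56 → 93
e(62) + a(63) → 125
93 + 125 → 218
Each symbol's bit-cost is frequency × depth; summing gives 492 bits (equivalently 56 + 93 + 125 + 218).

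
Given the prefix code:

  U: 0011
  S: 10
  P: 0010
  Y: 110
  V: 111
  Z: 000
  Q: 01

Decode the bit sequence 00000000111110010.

Read left to right; each codeword is recognised as soon as it completes (prefix code):
  000→Z | 000→Z | 0011→U | 111→V | 0010→P
Decoded message: ZZUVP

ZZUVP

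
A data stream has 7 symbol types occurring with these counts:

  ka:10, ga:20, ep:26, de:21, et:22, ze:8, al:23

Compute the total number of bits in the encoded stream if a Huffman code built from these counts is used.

Build the Huffman tree bottom-up:
combine ze(8), ka(10) → 18
combine 18, ga(20) → 38
combine de(21), et(22) → 43
combine al(23), ep(26) → 49
combine 38, 43 → 81
combine 49, 81 → 130
Each symbol's bit-cost is frequency × depth; summing gives 359 bits (equivalently 18 + 38 + 43 + 49 + 81 + 130).

359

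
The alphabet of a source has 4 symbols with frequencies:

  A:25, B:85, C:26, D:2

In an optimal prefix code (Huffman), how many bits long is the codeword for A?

3

Huffman merges, smallest pair first:
merge D(2) and A(25): 27
merge C(26) and 27: 53
merge 53 and B(85): 138
A sits 3 levels below the root, so its codeword is 3 bits.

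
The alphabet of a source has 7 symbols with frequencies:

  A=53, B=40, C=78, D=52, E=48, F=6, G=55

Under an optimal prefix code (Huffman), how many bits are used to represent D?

Build the tree from the bottom:
F(6) + B(40) → 46
46 + E(48) → 94
D(52) + A(53) → 105
G(55) + C(78) → 133
94 + 105 → 199
133 + 199 → 332
The subtree containing D is merged 3 times, so code length = 3.

3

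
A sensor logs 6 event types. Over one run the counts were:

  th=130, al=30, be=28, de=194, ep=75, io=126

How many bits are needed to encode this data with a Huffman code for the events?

Build the Huffman tree bottom-up:
combine be(28), al(30) → 58
combine 58, ep(75) → 133
combine io(126), th(130) → 256
combine 133, de(194) → 327
combine 256, 327 → 583
The encoded length is the sum of every internal node's weight: 58 + 133 + 256 + 327 + 583 = 1357 bits.

1357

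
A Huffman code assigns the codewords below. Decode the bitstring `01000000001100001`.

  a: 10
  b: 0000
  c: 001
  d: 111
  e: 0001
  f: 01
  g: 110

fbbge

Read left to right; each codeword is recognised as soon as it completes (prefix code):
  01→f | 0000→b | 0000→b | 110→g | 0001→e
Decoded message: fbbge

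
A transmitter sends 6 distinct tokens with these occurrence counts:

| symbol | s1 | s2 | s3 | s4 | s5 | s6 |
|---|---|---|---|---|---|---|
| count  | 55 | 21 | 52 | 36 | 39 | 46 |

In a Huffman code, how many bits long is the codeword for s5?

Build the tree from the bottom:
merge s2(21) and s4(36): 57
merge s5(39) and s6(46): 85
merge s3(52) and s1(55): 107
merge 57 and 85: 142
merge 107 and 142: 249
s5 sits 3 levels below the root, so its codeword is 3 bits.

3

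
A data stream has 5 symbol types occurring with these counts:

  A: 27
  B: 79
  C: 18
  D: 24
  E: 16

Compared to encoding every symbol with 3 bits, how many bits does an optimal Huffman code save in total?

158

Fixed-length: 3 bits × 164 symbols = 492 bits.
Huffman merges:
combine E(16), C(18) → 34
combine D(24), A(27) → 51
combine 34, 51 → 85
combine B(79), 85 → 164
Huffman total = 34 + 51 + 85 + 164 = 334 bits.
Saving = 492 − 334 = 158 bits.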